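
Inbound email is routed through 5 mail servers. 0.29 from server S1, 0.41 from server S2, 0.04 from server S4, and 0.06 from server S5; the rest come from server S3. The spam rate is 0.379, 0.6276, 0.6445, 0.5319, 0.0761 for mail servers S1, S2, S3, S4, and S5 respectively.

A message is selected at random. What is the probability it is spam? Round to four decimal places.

0.5220

P(S3) = 1 − (0.29 + 0.41 + 0.04 + 0.06) = 0.2.
Using total probability over the partition,
P(S) = P(S|S1)·P(S1) + P(S|S2)·P(S2) + P(S|S3)·P(S3) + P(S|S4)·P(S4) + P(S|S5)·P(S5)
      = 0.379·0.29 + 0.6276·0.41 + 0.6445·0.2 + 0.5319·0.04 + 0.0761·0.06
      = 0.10991 + 0.257316 + 0.1289 + 0.021276 + 0.004566 = 0.521968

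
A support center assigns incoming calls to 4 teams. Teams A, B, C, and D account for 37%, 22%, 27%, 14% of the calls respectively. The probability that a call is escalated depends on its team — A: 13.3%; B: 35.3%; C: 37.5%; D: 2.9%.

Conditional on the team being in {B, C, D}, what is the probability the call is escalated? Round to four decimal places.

Let S = {B, C, D}.
P(S) = 0.22 + 0.27 + 0.14 = 0.63.
P(E ∩ S) = 0.353·0.22 + 0.375·0.27 + 0.029·0.14 = 0.07766 + 0.10125 + 0.00406 = 0.18297.
P(E | S) = 0.18297 / 0.63 = 0.290429…

0.2904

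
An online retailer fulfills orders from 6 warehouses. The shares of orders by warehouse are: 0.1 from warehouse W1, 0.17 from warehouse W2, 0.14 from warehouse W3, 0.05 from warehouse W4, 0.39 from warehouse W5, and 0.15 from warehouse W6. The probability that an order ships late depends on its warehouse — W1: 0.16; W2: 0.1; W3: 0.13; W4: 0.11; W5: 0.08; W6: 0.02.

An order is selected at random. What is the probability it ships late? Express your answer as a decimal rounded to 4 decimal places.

By the law of total probability,
P(L) = P(L|W1)·P(W1) + P(L|W2)·P(W2) + P(L|W3)·P(W3) + P(L|W4)·P(W4) + P(L|W5)·P(W5) + P(L|W6)·P(W6)
      = 0.16·0.1 + 0.1·0.17 + 0.13·0.14 + 0.11·0.05 + 0.08·0.39 + 0.02·0.15
      = 0.016 + 0.017 + 0.0182 + 0.0055 + 0.0312 + 0.003 = 0.0909

0.0909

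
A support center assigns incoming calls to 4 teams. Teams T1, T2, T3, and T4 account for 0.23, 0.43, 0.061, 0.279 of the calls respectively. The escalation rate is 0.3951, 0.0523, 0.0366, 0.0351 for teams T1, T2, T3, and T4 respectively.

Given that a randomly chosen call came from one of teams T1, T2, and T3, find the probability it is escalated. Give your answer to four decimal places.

Let S = {T1, T2, T3}.
P(S) = 0.23 + 0.43 + 0.061 = 0.721.
P(E ∩ S) = 0.3951·0.23 + 0.0523·0.43 + 0.0366·0.061 = 0.090873 + 0.022489 + 0.0022326 = 0.1155946.
P(E | S) = 0.1155946 / 0.721 = 0.160325…

0.1603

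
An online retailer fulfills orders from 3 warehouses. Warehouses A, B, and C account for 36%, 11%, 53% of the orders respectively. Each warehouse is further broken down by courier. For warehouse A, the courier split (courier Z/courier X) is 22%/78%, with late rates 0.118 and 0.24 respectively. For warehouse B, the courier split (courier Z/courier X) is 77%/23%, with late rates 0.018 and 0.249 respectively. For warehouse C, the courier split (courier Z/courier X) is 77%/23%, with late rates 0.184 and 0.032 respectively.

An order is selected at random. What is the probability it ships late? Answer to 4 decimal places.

P(L|A) = 0.22·0.118 + 0.78·0.24 = 0.02596 + 0.1872 = 0.21316
P(L|B) = 0.77·0.018 + 0.23·0.249 = 0.01386 + 0.05727 = 0.07113
P(L|C) = 0.77·0.184 + 0.23·0.032 = 0.14168 + 0.00736 = 0.14904
By total probability over the outer partition,
P(L) = 0.36·0.21316 + 0.11·0.07113 + 0.53·0.14904
      = 0.0767376 + 0.0078243 + 0.0789912 = 0.1635531

0.1636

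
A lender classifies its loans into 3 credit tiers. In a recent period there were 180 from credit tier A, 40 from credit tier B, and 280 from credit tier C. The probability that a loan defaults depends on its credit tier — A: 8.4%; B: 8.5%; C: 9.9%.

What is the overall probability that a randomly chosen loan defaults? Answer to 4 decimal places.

0.0925

Total: 180 + 40 + 280 = 500.
P(A) = 180/500 = 0.36. P(B) = 40/500 = 0.08. P(C) = 280/500 = 0.56.
P(D) = P(D|A)·P(A) + P(D|B)·P(B) + P(D|C)·P(C)
      = 0.084·0.36 + 0.085·0.08 + 0.099·0.56
      = 0.03024 + 0.0068 + 0.05544 = 0.09248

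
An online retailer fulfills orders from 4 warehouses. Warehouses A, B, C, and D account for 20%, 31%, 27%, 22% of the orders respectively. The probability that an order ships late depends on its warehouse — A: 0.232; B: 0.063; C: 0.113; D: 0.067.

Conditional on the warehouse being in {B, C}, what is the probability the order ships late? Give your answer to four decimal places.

0.0863

Let S = {B, C}.
P(S) = 0.31 + 0.27 = 0.58.
P(L ∩ S) = 0.063·0.31 + 0.113·0.27 = 0.01953 + 0.03051 = 0.05004.
P(L | S) = 0.05004 / 0.58 = 0.086276…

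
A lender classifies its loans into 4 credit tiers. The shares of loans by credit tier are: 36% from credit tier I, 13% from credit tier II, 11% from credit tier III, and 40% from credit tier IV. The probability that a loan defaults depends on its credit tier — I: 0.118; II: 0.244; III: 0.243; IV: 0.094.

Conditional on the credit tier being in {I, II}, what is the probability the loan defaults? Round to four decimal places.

Let S = {I, II}.
P(S) = 0.36 + 0.13 = 0.49.
P(D ∩ S) = 0.118·0.36 + 0.244·0.13 = 0.04248 + 0.03172 = 0.0742.
P(D | S) = 0.0742 / 0.49 = 0.151429…

0.1514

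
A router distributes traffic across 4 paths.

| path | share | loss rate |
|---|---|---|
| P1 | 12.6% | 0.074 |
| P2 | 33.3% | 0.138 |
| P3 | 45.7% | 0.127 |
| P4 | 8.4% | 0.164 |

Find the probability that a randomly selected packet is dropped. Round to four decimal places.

0.1271

P(L) = P(L|P1)·P(P1) + P(L|P2)·P(P2) + P(L|P3)·P(P3) + P(L|P4)·P(P4)
      = 0.074·0.126 + 0.138·0.333 + 0.127·0.457 + 0.164·0.084
      = 0.009324 + 0.045954 + 0.058039 + 0.013776 = 0.127093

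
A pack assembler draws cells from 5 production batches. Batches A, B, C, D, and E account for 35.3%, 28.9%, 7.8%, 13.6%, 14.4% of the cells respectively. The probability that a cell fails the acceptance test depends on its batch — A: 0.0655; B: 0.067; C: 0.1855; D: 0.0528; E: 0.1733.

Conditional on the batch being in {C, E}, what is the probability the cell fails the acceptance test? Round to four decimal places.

Let S = {C, E}.
P(S) = 0.078 + 0.144 = 0.222.
P(F ∩ S) = 0.1855·0.078 + 0.1733·0.144 = 0.014469 + 0.0249552 = 0.0394242.
P(F | S) = 0.0394242 / 0.222 = 0.177586…

0.1776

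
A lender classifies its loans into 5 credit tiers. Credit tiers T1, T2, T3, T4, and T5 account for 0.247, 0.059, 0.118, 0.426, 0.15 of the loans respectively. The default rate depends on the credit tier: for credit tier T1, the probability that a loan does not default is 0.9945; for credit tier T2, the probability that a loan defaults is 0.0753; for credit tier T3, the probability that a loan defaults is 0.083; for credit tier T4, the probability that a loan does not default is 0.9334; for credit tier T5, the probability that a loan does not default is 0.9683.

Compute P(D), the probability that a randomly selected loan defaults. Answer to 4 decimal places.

0.0487

P(D|T1) = 1 − 0.9945 = 0.0055.
P(D|T4) = 1 − 0.9334 = 0.0666.
P(D|T5) = 1 − 0.9683 = 0.0317.
P(D) = P(D|T1)·P(T1) + P(D|T2)·P(T2) + P(D|T3)·P(T3) + P(D|T4)·P(T4) + P(D|T5)·P(T5)
      = 0.0055·0.247 + 0.0753·0.059 + 0.083·0.118 + 0.0666·0.426 + 0.0317·0.15
      = 0.0013585 + 0.0044427 + 0.009794 + 0.0283716 + 0.004755 = 0.0487218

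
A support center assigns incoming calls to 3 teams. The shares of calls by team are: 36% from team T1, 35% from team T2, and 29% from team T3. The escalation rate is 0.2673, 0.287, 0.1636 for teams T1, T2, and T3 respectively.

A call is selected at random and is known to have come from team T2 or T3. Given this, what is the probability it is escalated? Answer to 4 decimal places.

Let S = {T2, T3}.
P(S) = 0.35 + 0.29 = 0.64.
P(E ∩ S) = 0.287·0.35 + 0.1636·0.29 = 0.10045 + 0.047444 = 0.147894.
P(E | S) = 0.147894 / 0.64 = 0.231084…

0.2311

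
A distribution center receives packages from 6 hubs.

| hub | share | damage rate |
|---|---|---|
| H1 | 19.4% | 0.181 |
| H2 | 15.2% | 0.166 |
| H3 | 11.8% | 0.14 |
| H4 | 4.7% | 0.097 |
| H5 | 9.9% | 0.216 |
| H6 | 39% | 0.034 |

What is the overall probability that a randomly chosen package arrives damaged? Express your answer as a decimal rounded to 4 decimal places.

P(D) ≈ 0.1161

P(D) = P(D|H1)·P(H1) + P(D|H2)·P(H2) + P(D|H3)·P(H3) + P(D|H4)·P(H4) + P(D|H5)·P(H5) + P(D|H6)·P(H6)
      = 0.181·0.194 + 0.166·0.152 + 0.14·0.118 + 0.097·0.047 + 0.216·0.099 + 0.034·0.39
      = 0.035114 + 0.025232 + 0.01652 + 0.004559 + 0.021384 + 0.01326 = 0.116069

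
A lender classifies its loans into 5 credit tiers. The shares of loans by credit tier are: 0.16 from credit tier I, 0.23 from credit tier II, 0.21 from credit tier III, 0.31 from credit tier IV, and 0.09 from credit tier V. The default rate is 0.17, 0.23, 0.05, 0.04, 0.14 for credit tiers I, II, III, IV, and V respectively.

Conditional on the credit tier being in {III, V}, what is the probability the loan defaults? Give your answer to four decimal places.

P(D|S) ≈ 0.0770

Let S = {III, V}.
P(S) = 0.21 + 0.09 = 0.3.
P(D ∩ S) = 0.05·0.21 + 0.14·0.09 = 0.0105 + 0.0126 = 0.0231.
P(D | S) = 0.0231 / 0.3 = 0.077000…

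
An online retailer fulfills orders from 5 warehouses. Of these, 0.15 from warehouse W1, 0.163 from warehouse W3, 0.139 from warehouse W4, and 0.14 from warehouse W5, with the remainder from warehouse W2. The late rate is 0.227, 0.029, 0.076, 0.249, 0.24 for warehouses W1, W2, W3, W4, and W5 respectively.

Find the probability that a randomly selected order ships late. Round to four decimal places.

P(W2) = 1 − (0.15 + 0.163 + 0.139 + 0.14) = 0.408.
P(L) = P(L|W1)·P(W1) + P(L|W2)·P(W2) + P(L|W3)·P(W3) + P(L|W4)·P(W4) + P(L|W5)·P(W5)
      = 0.227·0.15 + 0.029·0.408 + 0.076·0.163 + 0.249·0.139 + 0.24·0.14
      = 0.03405 + 0.011832 + 0.012388 + 0.034611 + 0.0336 = 0.126481

0.1265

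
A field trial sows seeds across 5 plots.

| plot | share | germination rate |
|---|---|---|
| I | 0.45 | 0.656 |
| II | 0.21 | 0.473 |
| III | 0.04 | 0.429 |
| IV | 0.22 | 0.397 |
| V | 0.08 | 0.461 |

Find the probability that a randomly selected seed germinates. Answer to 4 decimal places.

0.5359

By the law of total probability,
P(G) = P(G|I)·P(I) + P(G|II)·P(II) + P(G|III)·P(III) + P(G|IV)·P(IV) + P(G|V)·P(V)
      = 0.656·0.45 + 0.473·0.21 + 0.429·0.04 + 0.397·0.22 + 0.461·0.08
      = 0.2952 + 0.09933 + 0.01716 + 0.08734 + 0.03688 = 0.53591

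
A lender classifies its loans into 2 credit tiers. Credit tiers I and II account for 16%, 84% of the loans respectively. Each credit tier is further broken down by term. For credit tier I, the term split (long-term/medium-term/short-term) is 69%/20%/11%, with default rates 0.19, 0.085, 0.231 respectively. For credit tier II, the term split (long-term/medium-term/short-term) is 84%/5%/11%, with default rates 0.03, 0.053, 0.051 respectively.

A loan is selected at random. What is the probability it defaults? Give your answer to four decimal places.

P(D) ≈ 0.0559

P(D|I) = 0.69·0.19 + 0.2·0.085 + 0.11·0.231 = 0.1311 + 0.017 + 0.02541 = 0.17351
P(D|II) = 0.84·0.03 + 0.05·0.053 + 0.11·0.051 = 0.0252 + 0.00265 + 0.00561 = 0.03346
Then overall,
P(D) = 0.16·0.17351 + 0.84·0.03346
      = 0.0277616 + 0.0281064 = 0.055868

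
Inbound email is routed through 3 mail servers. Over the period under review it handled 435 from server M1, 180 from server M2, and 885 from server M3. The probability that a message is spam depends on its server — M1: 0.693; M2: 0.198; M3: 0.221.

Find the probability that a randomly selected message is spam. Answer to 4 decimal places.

0.3551

Total: 435 + 180 + 885 = 1500.
P(M1) = 435/1500 = 0.29. P(M2) = 180/1500 = 0.12. P(M3) = 885/1500 = 0.59.
Using total probability over the partition,
P(S) = P(S|M1)·P(M1) + P(S|M2)·P(M2) + P(S|M3)·P(M3)
      = 0.693·0.29 + 0.198·0.12 + 0.221·0.59
      = 0.20097 + 0.02376 + 0.13039 = 0.35512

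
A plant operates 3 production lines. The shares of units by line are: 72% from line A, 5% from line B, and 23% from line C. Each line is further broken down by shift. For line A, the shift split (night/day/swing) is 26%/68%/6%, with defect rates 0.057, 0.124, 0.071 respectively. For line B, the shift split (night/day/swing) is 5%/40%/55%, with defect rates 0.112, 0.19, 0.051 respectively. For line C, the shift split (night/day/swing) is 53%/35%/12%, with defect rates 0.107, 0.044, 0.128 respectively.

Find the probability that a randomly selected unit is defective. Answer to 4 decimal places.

P(D|A) = 0.26·0.057 + 0.68·0.124 + 0.06·0.071 = 0.01482 + 0.08432 + 0.00426 = 0.1034
P(D|B) = 0.05·0.112 + 0.4·0.19 + 0.55·0.051 = 0.0056 + 0.076 + 0.02805 = 0.10965
P(D|C) = 0.53·0.107 + 0.35·0.044 + 0.12·0.128 = 0.05671 + 0.0154 + 0.01536 = 0.08747
Then overall,
P(D) = 0.72·0.1034 + 0.05·0.10965 + 0.23·0.08747
      = 0.074448 + 0.0054825 + 0.0201181 = 0.1000486

0.1000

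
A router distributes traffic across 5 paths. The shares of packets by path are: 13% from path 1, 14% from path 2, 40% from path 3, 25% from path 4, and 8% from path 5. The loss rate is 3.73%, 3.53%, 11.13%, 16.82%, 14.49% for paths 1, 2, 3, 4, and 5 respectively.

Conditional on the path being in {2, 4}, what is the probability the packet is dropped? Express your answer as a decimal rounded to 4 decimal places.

P(L|S) ≈ 0.1205

Let S = {2, 4}.
P(S) = 0.14 + 0.25 = 0.39.
P(L ∩ S) = 0.0353·0.14 + 0.1682·0.25 = 0.004942 + 0.04205 = 0.046992.
P(L | S) = 0.046992 / 0.39 = 0.120492…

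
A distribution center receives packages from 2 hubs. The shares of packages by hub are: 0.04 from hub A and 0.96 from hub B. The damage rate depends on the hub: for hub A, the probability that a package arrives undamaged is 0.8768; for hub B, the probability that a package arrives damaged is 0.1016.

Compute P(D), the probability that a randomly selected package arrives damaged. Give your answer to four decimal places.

P(D|A) = 1 − 0.8768 = 0.1232.
Using total probability over the partition,
P(D) = P(D|A)·P(A) + P(D|B)·P(B)
      = 0.1232·0.04 + 0.1016·0.96
      = 0.004928 + 0.097536 = 0.102464

P(D) ≈ 0.1025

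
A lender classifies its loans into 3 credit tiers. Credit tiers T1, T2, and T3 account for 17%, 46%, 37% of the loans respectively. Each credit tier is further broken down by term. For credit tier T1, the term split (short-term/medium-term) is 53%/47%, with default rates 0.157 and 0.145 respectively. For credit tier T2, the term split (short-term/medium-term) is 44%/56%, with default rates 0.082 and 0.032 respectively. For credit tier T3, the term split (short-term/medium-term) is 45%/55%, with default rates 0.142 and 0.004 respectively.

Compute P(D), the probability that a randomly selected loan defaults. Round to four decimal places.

0.0750

P(D|T1) = 0.53·0.157 + 0.47·0.145 = 0.08321 + 0.06815 = 0.15136
P(D|T2) = 0.44·0.082 + 0.56·0.032 = 0.03608 + 0.01792 = 0.054
P(D|T3) = 0.45·0.142 + 0.55·0.004 = 0.0639 + 0.0022 = 0.0661
By total probability over the outer partition,
P(D) = 0.17·0.15136 + 0.46·0.054 + 0.37·0.0661
      = 0.0257312 + 0.02484 + 0.024457 = 0.0750282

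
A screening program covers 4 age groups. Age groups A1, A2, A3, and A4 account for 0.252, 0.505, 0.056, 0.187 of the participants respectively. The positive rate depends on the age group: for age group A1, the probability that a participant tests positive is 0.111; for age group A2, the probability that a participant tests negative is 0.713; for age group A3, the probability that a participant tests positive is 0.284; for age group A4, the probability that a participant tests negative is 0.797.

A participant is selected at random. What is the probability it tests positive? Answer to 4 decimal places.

P(T) ≈ 0.2268

P(T|A2) = 1 − 0.713 = 0.287.
P(T|A4) = 1 − 0.797 = 0.203.
P(T) = P(T|A1)·P(A1) + P(T|A2)·P(A2) + P(T|A3)·P(A3) + P(T|A4)·P(A4)
      = 0.111·0.252 + 0.287·0.505 + 0.284·0.056 + 0.203·0.187
      = 0.027972 + 0.144935 + 0.015904 + 0.037961 = 0.226772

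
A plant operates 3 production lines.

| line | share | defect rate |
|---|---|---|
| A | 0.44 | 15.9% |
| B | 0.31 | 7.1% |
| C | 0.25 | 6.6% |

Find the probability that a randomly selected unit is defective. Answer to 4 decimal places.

P(D) ≈ 0.1085

P(D) = P(D|A)·P(A) + P(D|B)·P(B) + P(D|C)·P(C)
      = 0.159·0.44 + 0.071·0.31 + 0.066·0.25
      = 0.06996 + 0.02201 + 0.0165 = 0.10847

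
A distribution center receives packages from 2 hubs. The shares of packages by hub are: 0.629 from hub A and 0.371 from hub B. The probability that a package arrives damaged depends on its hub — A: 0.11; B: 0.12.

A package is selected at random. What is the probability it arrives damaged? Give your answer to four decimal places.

0.1137

Using total probability over the partition,
P(D) = P(D|A)·P(A) + P(D|B)·P(B)
      = 0.11·0.629 + 0.12·0.371
      = 0.06919 + 0.04452 = 0.11371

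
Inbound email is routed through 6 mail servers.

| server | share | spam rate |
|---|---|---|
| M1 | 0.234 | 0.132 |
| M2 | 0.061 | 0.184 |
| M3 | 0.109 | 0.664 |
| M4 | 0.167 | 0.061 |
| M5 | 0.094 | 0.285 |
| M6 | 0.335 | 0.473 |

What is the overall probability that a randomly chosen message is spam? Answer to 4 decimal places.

0.3099

By the law of total probability,
P(S) = P(S|M1)·P(M1) + P(S|M2)·P(M2) + P(S|M3)·P(M3) + P(S|M4)·P(M4) + P(S|M5)·P(M5) + P(S|M6)·P(M6)
      = 0.132·0.234 + 0.184·0.061 + 0.664·0.109 + 0.061·0.167 + 0.285·0.094 + 0.473·0.335
      = 0.030888 + 0.011224 + 0.072376 + 0.010187 + 0.02679 + 0.158455 = 0.30992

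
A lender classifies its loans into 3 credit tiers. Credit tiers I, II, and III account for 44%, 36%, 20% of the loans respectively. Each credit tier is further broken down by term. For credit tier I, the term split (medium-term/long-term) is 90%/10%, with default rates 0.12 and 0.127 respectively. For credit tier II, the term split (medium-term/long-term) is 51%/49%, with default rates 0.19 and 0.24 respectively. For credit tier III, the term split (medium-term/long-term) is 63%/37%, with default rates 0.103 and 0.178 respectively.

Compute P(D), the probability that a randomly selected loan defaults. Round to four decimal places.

P(D) ≈ 0.1565

P(D|I) = 0.9·0.12 + 0.1·0.127 = 0.108 + 0.0127 = 0.1207
P(D|II) = 0.51·0.19 + 0.49·0.24 = 0.0969 + 0.1176 = 0.2145
P(D|III) = 0.63·0.103 + 0.37·0.178 = 0.06489 + 0.06586 = 0.13075
By total probability over the outer partition,
P(D) = 0.44·0.1207 + 0.36·0.2145 + 0.2·0.13075
      = 0.053108 + 0.07722 + 0.02615 = 0.156478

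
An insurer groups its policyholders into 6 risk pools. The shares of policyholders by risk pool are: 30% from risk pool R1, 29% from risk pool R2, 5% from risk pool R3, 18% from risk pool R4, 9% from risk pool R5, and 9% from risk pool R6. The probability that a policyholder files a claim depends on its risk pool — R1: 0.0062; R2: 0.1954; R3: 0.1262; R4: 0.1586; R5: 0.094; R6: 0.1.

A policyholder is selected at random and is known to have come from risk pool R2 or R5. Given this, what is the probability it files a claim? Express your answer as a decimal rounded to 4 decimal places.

Let S = {R2, R5}.
P(S) = 0.29 + 0.09 = 0.38.
P(C ∩ S) = 0.1954·0.29 + 0.094·0.09 = 0.056666 + 0.00846 = 0.065126.
P(C | S) = 0.065126 / 0.38 = 0.171384…

P(C|S) ≈ 0.1714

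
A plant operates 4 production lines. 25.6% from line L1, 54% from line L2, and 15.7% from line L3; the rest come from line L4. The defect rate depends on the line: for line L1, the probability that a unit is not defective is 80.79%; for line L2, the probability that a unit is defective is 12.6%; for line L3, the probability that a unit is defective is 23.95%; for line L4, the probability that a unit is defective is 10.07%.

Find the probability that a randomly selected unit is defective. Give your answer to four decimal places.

P(L4) = 1 − (0.256 + 0.54 + 0.157) = 0.047.
P(D|L1) = 1 − 0.8079 = 0.1921.
By the law of total probability,
P(D) = P(D|L1)·P(L1) + P(D|L2)·P(L2) + P(D|L3)·P(L3) + P(D|L4)·P(L4)
      = 0.1921·0.256 + 0.126·0.54 + 0.2395·0.157 + 0.1007·0.047
      = 0.0491776 + 0.06804 + 0.0376015 + 0.0047329 = 0.159552

0.1596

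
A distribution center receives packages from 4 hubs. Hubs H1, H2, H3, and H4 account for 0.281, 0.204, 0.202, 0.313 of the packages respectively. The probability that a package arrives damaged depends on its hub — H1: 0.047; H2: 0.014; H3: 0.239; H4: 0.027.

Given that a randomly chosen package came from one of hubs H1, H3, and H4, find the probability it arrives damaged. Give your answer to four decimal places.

P(D|S) ≈ 0.0879

Let S = {H1, H3, H4}.
P(S) = 0.281 + 0.202 + 0.313 = 0.796.
P(D ∩ S) = 0.047·0.281 + 0.239·0.202 + 0.027·0.313 = 0.013207 + 0.048278 + 0.008451 = 0.069936.
P(D | S) = 0.069936 / 0.796 = 0.087859…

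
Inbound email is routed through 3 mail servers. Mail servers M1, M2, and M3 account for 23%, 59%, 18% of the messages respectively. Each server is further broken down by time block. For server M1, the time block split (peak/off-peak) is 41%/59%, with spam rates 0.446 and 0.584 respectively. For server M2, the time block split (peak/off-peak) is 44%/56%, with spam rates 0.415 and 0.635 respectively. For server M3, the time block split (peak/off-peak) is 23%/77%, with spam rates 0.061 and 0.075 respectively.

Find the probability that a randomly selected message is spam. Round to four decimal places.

P(S|M1) = 0.41·0.446 + 0.59·0.584 = 0.18286 + 0.34456 = 0.52742
P(S|M2) = 0.44·0.415 + 0.56·0.635 = 0.1826 + 0.3556 = 0.5382
P(S|M3) = 0.23·0.061 + 0.77·0.075 = 0.01403 + 0.05775 = 0.07178
Then overall,
P(S) = 0.23·0.52742 + 0.59·0.5382 + 0.18·0.07178
      = 0.1213066 + 0.317538 + 0.0129204 = 0.451765

P(S) ≈ 0.4518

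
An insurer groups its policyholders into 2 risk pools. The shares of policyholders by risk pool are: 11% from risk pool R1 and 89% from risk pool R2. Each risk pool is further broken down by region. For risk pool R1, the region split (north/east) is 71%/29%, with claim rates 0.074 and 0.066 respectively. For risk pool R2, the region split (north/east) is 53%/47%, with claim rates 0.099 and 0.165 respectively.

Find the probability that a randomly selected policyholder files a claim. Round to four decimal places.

P(C|R1) = 0.71·0.074 + 0.29·0.066 = 0.05254 + 0.01914 = 0.07168
P(C|R2) = 0.53·0.099 + 0.47·0.165 = 0.05247 + 0.07755 = 0.13002
Then overall,
P(C) = 0.11·0.07168 + 0.89·0.13002
      = 0.0078848 + 0.1157178 = 0.1236026

P(C) ≈ 0.1236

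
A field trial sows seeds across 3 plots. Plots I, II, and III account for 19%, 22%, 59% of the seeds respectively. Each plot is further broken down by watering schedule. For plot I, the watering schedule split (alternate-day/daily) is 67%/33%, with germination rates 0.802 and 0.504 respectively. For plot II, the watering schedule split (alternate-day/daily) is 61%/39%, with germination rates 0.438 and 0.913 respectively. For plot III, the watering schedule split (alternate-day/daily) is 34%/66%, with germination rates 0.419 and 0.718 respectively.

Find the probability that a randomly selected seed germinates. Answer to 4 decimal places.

0.6345

P(G|I) = 0.67·0.802 + 0.33·0.504 = 0.53734 + 0.16632 = 0.70366
P(G|II) = 0.61·0.438 + 0.39·0.913 = 0.26718 + 0.35607 = 0.62325
P(G|III) = 0.34·0.419 + 0.66·0.718 = 0.14246 + 0.47388 = 0.61634
By total probability over the outer partition,
P(G) = 0.19·0.70366 + 0.22·0.62325 + 0.59·0.61634
      = 0.1336954 + 0.137115 + 0.3636406 = 0.634451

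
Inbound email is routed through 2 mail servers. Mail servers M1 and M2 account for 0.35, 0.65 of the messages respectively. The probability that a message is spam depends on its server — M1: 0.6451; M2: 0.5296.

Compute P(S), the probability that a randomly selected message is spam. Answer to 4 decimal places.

By the law of total probability,
P(S) = P(S|M1)·P(M1) + P(S|M2)·P(M2)
      = 0.6451·0.35 + 0.5296·0.65
      = 0.225785 + 0.34424 = 0.570025

P(S) ≈ 0.5700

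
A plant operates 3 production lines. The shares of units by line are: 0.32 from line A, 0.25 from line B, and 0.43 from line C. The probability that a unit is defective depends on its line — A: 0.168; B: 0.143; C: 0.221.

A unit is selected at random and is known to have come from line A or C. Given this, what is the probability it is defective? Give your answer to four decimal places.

P(D|S) ≈ 0.1984

Let S = {A, C}.
P(S) = 0.32 + 0.43 = 0.75.
P(D ∩ S) = 0.168·0.32 + 0.221·0.43 = 0.05376 + 0.09503 = 0.14879.
P(D | S) = 0.14879 / 0.75 = 0.198387…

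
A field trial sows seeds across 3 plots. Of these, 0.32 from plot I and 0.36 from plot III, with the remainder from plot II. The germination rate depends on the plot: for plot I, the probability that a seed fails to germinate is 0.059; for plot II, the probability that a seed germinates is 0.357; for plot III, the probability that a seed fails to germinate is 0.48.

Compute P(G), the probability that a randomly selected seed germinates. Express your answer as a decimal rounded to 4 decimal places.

P(II) = 1 − (0.32 + 0.36) = 0.32.
P(G|I) = 1 − 0.059 = 0.941.
P(G|III) = 1 − 0.48 = 0.52.
Summing over the partition,
P(G) = P(G|I)·P(I) + P(G|II)·P(II) + P(G|III)·P(III)
      = 0.941·0.32 + 0.357·0.32 + 0.52·0.36
      = 0.30112 + 0.11424 + 0.1872 = 0.60256

P(G) ≈ 0.6026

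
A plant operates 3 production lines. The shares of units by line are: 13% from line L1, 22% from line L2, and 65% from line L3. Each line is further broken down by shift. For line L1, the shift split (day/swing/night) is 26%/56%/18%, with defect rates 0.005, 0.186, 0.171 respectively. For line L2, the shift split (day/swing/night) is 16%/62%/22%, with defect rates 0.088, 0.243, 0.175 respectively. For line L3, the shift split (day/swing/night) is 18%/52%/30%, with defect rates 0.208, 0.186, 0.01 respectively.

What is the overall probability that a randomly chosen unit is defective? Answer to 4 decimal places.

P(D|L1) = 0.26·0.005 + 0.56·0.186 + 0.18·0.171 = 0.0013 + 0.10416 + 0.03078 = 0.13624
P(D|L2) = 0.16·0.088 + 0.62·0.243 + 0.22·0.175 = 0.01408 + 0.15066 + 0.0385 = 0.20324
P(D|L3) = 0.18·0.208 + 0.52·0.186 + 0.3·0.01 = 0.03744 + 0.09672 + 0.003 = 0.13716
By total probability over the outer partition,
P(D) = 0.13·0.13624 + 0.22·0.20324 + 0.65·0.13716
      = 0.0177112 + 0.0447128 + 0.089154 = 0.151578

0.1516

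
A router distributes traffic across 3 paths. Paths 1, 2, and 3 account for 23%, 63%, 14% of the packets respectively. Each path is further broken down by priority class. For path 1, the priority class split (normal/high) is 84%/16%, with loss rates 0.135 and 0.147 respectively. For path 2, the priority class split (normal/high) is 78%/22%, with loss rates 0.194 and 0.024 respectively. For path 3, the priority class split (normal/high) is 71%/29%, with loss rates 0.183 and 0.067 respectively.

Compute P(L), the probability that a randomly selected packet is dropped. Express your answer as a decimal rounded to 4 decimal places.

P(L|1) = 0.84·0.135 + 0.16·0.147 = 0.1134 + 0.02352 = 0.13692
P(L|2) = 0.78·0.194 + 0.22·0.024 = 0.15132 + 0.00528 = 0.1566
P(L|3) = 0.71·0.183 + 0.29·0.067 = 0.12993 + 0.01943 = 0.14936
By total probability over the outer partition,
P(L) = 0.23·0.13692 + 0.63·0.1566 + 0.14·0.14936
      = 0.0314916 + 0.098658 + 0.0209104 = 0.15106

0.1511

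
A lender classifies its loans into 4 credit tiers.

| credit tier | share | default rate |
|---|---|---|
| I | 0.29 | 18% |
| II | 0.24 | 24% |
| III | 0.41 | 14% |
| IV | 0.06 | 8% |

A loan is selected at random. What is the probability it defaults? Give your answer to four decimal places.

By the law of total probability,
P(D) = P(D|I)·P(I) + P(D|II)·P(II) + P(D|III)·P(III) + P(D|IV)·P(IV)
      = 0.18·0.29 + 0.24·0.24 + 0.14·0.41 + 0.08·0.06
      = 0.0522 + 0.0576 + 0.0574 + 0.0048 = 0.172

P(D) ≈ 0.1720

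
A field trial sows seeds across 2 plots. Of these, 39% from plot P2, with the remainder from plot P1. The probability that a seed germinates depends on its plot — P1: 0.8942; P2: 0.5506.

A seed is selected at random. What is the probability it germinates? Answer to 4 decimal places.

P(G) ≈ 0.7602

P(P1) = 1 − (0.39) = 0.61.
Using total probability over the partition,
P(G) = P(G|P1)·P(P1) + P(G|P2)·P(P2)
      = 0.8942·0.61 + 0.5506·0.39
      = 0.545462 + 0.214734 = 0.760196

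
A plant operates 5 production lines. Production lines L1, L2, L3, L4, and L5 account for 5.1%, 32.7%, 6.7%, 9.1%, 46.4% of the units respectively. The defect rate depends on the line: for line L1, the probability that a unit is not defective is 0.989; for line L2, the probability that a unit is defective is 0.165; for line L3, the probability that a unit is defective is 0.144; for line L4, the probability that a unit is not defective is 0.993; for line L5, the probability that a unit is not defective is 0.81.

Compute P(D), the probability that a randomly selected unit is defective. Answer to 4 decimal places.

P(D) ≈ 0.1530

P(D|L1) = 1 − 0.989 = 0.011.
P(D|L4) = 1 − 0.993 = 0.007.
P(D|L5) = 1 − 0.81 = 0.19.
P(D) = P(D|L1)·P(L1) + P(D|L2)·P(L2) + P(D|L3)·P(L3) + P(D|L4)·P(L4) + P(D|L5)·P(L5)
      = 0.011·0.051 + 0.165·0.327 + 0.144·0.067 + 0.007·0.091 + 0.19·0.464
      = 0.000561 + 0.053955 + 0.009648 + 0.000637 + 0.08816 = 0.152961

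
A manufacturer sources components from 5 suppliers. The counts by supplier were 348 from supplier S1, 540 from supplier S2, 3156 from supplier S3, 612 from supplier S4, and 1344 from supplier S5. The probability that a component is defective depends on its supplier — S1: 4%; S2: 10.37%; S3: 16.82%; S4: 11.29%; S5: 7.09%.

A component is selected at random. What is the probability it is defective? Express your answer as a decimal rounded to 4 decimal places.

P(D) ≈ 0.1275

Total: 348 + 540 + 3156 + 612 + 1344 = 6000.
P(S1) = 348/6000 = 0.058. P(S2) = 540/6000 = 0.09. P(S3) = 3156/6000 = 0.526. P(S4) = 612/6000 = 0.102. P(S5) = 1344/6000 = 0.224.
P(D) = P(D|S1)·P(S1) + P(D|S2)·P(S2) + P(D|S3)·P(S3) + P(D|S4)·P(S4) + P(D|S5)·P(S5)
      = 0.04·0.058 + 0.1037·0.09 + 0.1682·0.526 + 0.1129·0.102 + 0.0709·0.224
      = 0.00232 + 0.009333 + 0.0884732 + 0.0115158 + 0.0158816 = 0.1275236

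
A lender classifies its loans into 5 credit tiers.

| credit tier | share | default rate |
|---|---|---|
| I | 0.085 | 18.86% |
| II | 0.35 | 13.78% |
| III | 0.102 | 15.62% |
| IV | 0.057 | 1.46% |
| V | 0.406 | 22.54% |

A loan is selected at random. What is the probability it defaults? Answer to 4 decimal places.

P(D) = P(D|I)·P(I) + P(D|II)·P(II) + P(D|III)·P(III) + P(D|IV)·P(IV) + P(D|V)·P(V)
      = 0.1886·0.085 + 0.1378·0.35 + 0.1562·0.102 + 0.0146·0.057 + 0.2254·0.406
      = 0.016031 + 0.04823 + 0.0159324 + 0.0008322 + 0.0915124 = 0.172538

0.1725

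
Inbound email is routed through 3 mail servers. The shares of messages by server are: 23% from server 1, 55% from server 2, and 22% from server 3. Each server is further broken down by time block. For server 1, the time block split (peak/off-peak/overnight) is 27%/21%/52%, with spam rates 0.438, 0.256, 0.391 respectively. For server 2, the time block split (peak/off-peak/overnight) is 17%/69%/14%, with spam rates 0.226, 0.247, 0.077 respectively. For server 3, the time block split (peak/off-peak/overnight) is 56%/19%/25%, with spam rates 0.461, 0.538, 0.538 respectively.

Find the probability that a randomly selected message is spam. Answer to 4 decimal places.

P(S|1) = 0.27·0.438 + 0.21·0.256 + 0.52·0.391 = 0.11826 + 0.05376 + 0.20332 = 0.37534
P(S|2) = 0.17·0.226 + 0.69·0.247 + 0.14·0.077 = 0.03842 + 0.17043 + 0.01078 = 0.21963
P(S|3) = 0.56·0.461 + 0.19·0.538 + 0.25·0.538 = 0.25816 + 0.10222 + 0.1345 = 0.49488
By total probability over the outer partition,
P(S) = 0.23·0.37534 + 0.55·0.21963 + 0.22·0.49488
      = 0.0863282 + 0.1207965 + 0.1088736 = 0.3159983

P(S) ≈ 0.3160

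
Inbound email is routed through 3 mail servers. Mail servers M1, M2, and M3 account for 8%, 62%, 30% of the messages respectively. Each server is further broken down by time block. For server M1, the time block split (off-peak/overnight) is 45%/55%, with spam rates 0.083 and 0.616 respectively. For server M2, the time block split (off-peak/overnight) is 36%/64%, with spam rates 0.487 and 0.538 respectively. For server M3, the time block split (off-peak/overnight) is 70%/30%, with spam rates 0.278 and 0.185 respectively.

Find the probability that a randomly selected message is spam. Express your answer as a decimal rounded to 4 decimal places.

0.4273

P(S|M1) = 0.45·0.083 + 0.55·0.616 = 0.03735 + 0.3388 = 0.37615
P(S|M2) = 0.36·0.487 + 0.64·0.538 = 0.17532 + 0.34432 = 0.51964
P(S|M3) = 0.7·0.278 + 0.3·0.185 = 0.1946 + 0.0555 = 0.2501
Then overall,
P(S) = 0.08·0.37615 + 0.62·0.51964 + 0.3·0.2501
      = 0.030092 + 0.3221768 + 0.07503 = 0.4272988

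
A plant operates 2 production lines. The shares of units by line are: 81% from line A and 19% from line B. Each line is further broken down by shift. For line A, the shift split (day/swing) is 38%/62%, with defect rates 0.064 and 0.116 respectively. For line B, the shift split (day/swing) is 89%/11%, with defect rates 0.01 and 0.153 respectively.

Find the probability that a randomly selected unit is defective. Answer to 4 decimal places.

0.0828

P(D|A) = 0.38·0.064 + 0.62·0.116 = 0.02432 + 0.07192 = 0.09624
P(D|B) = 0.89·0.01 + 0.11·0.153 = 0.0089 + 0.01683 = 0.02573
By total probability over the outer partition,
P(D) = 0.81·0.09624 + 0.19·0.02573
      = 0.0779544 + 0.0048887 = 0.0828431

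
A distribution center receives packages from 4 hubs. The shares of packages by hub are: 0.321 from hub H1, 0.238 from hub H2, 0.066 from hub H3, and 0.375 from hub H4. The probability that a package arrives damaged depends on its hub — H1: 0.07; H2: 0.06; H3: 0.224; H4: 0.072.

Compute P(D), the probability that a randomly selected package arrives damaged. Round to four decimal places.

P(D) ≈ 0.0785

Summing over the partition,
P(D) = P(D|H1)·P(H1) + P(D|H2)·P(H2) + P(D|H3)·P(H3) + P(D|H4)·P(H4)
      = 0.07·0.321 + 0.06·0.238 + 0.224·0.066 + 0.072·0.375
      = 0.02247 + 0.01428 + 0.014784 + 0.027 = 0.078534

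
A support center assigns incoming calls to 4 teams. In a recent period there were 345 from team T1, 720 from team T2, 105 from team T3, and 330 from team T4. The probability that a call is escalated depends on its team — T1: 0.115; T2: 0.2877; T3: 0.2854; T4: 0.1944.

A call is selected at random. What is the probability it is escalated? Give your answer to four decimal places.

0.2273

Total: 345 + 720 + 105 + 330 = 1500.
P(T1) = 345/1500 = 0.23. P(T2) = 720/1500 = 0.48. P(T3) = 105/1500 = 0.07. P(T4) = 330/1500 = 0.22.
P(E) = P(E|T1)·P(T1) + P(E|T2)·P(T2) + P(E|T3)·P(T3) + P(E|T4)·P(T4)
      = 0.115·0.23 + 0.2877·0.48 + 0.2854·0.07 + 0.1944·0.22
      = 0.02645 + 0.138096 + 0.019978 + 0.042768 = 0.227292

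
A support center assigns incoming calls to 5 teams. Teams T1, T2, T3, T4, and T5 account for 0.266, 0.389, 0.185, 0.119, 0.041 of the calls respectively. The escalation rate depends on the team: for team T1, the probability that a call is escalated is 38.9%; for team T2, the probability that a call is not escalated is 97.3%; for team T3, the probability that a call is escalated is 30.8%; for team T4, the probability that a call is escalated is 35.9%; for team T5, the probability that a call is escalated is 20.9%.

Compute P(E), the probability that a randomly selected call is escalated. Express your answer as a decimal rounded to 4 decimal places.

P(E) ≈ 0.2222

P(E|T2) = 1 − 0.973 = 0.027.
P(E) = P(E|T1)·P(T1) + P(E|T2)·P(T2) + P(E|T3)·P(T3) + P(E|T4)·P(T4) + P(E|T5)·P(T5)
      = 0.389·0.266 + 0.027·0.389 + 0.308·0.185 + 0.359·0.119 + 0.209·0.041
      = 0.103474 + 0.010503 + 0.05698 + 0.042721 + 0.008569 = 0.222247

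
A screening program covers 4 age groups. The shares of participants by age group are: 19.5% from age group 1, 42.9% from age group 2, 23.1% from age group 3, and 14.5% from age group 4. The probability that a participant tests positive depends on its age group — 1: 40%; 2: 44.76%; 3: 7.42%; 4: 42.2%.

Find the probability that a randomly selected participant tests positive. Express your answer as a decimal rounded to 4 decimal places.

P(T) ≈ 0.3484

By the law of total probability,
P(T) = P(T|1)·P(1) + P(T|2)·P(2) + P(T|3)·P(3) + P(T|4)·P(4)
      = 0.4·0.195 + 0.4476·0.429 + 0.0742·0.231 + 0.422·0.145
      = 0.078 + 0.1920204 + 0.0171402 + 0.06119 = 0.3483506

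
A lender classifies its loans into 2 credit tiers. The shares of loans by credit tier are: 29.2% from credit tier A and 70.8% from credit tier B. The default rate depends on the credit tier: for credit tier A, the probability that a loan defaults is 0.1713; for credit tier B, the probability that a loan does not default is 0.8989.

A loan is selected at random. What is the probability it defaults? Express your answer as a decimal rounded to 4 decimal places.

P(D|B) = 1 − 0.8989 = 0.1011.
P(D) = P(D|A)·P(A) + P(D|B)·P(B)
      = 0.1713·0.292 + 0.1011·0.708
      = 0.0500196 + 0.0715788 = 0.1215984

0.1216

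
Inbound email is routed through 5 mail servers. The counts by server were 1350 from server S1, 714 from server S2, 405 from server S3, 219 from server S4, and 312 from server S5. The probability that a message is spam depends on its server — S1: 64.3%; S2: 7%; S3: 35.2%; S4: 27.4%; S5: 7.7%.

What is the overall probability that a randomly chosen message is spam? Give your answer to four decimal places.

0.3815

Total: 1350 + 714 + 405 + 219 + 312 = 3000.
P(S1) = 1350/3000 = 0.45. P(S2) = 714/3000 = 0.238. P(S3) = 405/3000 = 0.135. P(S4) = 219/3000 = 0.073. P(S5) = 312/3000 = 0.104.
P(S) = P(S|S1)·P(S1) + P(S|S2)·P(S2) + P(S|S3)·P(S3) + P(S|S4)·P(S4) + P(S|S5)·P(S5)
      = 0.643·0.45 + 0.07·0.238 + 0.352·0.135 + 0.274·0.073 + 0.077·0.104
      = 0.28935 + 0.01666 + 0.04752 + 0.020002 + 0.008008 = 0.38154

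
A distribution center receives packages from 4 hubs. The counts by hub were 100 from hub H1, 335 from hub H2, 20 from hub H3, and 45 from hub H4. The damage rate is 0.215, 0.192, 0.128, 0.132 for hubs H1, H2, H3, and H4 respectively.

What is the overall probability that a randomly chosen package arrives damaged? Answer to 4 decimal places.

P(D) ≈ 0.1886

Total: 100 + 335 + 20 + 45 = 500.
P(H1) = 100/500 = 0.2. P(H2) = 335/500 = 0.67. P(H3) = 20/500 = 0.04. P(H4) = 45/500 = 0.09.
Using total probability over the partition,
P(D) = P(D|H1)·P(H1) + P(D|H2)·P(H2) + P(D|H3)·P(H3) + P(D|H4)·P(H4)
      = 0.215·0.2 + 0.192·0.67 + 0.128·0.04 + 0.132·0.09
      = 0.043 + 0.12864 + 0.00512 + 0.01188 = 0.18864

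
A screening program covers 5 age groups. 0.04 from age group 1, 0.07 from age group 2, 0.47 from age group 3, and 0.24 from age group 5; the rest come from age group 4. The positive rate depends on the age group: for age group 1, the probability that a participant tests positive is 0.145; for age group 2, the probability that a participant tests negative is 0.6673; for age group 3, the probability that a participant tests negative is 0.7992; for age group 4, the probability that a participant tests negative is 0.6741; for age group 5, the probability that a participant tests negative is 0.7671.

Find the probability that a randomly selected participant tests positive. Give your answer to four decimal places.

0.2380

P(4) = 1 − (0.04 + 0.07 + 0.47 + 0.24) = 0.18.
P(T|2) = 1 − 0.6673 = 0.3327.
P(T|3) = 1 − 0.7992 = 0.2008.
P(T|4) = 1 − 0.6741 = 0.3259.
P(T|5) = 1 − 0.7671 = 0.2329.
By the law of total probability,
P(T) = P(T|1)·P(1) + P(T|2)·P(2) + P(T|3)·P(3) + P(T|4)·P(4) + P(T|5)·P(5)
      = 0.145·0.04 + 0.3327·0.07 + 0.2008·0.47 + 0.3259·0.18 + 0.2329·0.24
      = 0.0058 + 0.023289 + 0.094376 + 0.058662 + 0.055896 = 0.238023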